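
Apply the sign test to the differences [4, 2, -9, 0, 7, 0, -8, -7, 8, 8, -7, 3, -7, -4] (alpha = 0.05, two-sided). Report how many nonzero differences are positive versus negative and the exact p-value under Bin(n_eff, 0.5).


Step 1: Discard zero differences. Original n = 14; n_eff = number of nonzero differences = 12.
Nonzero differences (with sign): +4, +2, -9, +7, -8, -7, +8, +8, -7, +3, -7, -4
Step 2: Count signs: positive = 6, negative = 6.
Step 3: Under H0: P(positive) = 0.5, so the number of positives S ~ Bin(12, 0.5).
Step 4: Two-sided exact p-value = sum of Bin(12,0.5) probabilities at or below the observed probability = 1.000000.
Step 5: alpha = 0.05. fail to reject H0.

n_eff = 12, pos = 6, neg = 6, p = 1.000000, fail to reject H0.


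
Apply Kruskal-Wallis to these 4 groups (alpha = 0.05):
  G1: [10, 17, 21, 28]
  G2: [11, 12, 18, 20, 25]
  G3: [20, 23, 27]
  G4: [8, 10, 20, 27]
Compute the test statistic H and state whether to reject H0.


Step 1: Combine all N = 16 observations and assign midranks.
sorted (value, group, rank): (8,G4,1), (10,G1,2.5), (10,G4,2.5), (11,G2,4), (12,G2,5), (17,G1,6), (18,G2,7), (20,G2,9), (20,G3,9), (20,G4,9), (21,G1,11), (23,G3,12), (25,G2,13), (27,G3,14.5), (27,G4,14.5), (28,G1,16)
Step 2: Sum ranks within each group.
R_1 = 35.5 (n_1 = 4)
R_2 = 38 (n_2 = 5)
R_3 = 35.5 (n_3 = 3)
R_4 = 27 (n_4 = 4)
Step 3: H = 12/(N(N+1)) * sum(R_i^2/n_i) - 3(N+1)
     = 12/(16*17) * (35.5^2/4 + 38^2/5 + 35.5^2/3 + 27^2/4) - 3*17
     = 0.044118 * 1206.2 - 51
     = 2.214522.
Step 4: Ties present; correction factor C = 1 - 36/(16^3 - 16) = 0.991176. Corrected H = 2.214522 / 0.991176 = 2.234236.
Step 5: Under H0, H ~ chi^2(3); p-value = 0.525236.
Step 6: alpha = 0.05. fail to reject H0.

H = 2.2342, df = 3, p = 0.525236, fail to reject H0.


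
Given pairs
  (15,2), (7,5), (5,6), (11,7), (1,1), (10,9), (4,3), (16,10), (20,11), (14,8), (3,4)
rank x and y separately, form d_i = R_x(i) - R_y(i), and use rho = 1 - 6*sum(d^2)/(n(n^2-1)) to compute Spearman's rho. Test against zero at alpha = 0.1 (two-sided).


Step 1: Rank x and y separately (midranks; no ties here).
rank(x): 15->9, 7->5, 5->4, 11->7, 1->1, 10->6, 4->3, 16->10, 20->11, 14->8, 3->2
rank(y): 2->2, 5->5, 6->6, 7->7, 1->1, 9->9, 3->3, 10->10, 11->11, 8->8, 4->4
Step 2: d_i = R_x(i) - R_y(i); compute d_i^2.
  (9-2)^2=49, (5-5)^2=0, (4-6)^2=4, (7-7)^2=0, (1-1)^2=0, (6-9)^2=9, (3-3)^2=0, (10-10)^2=0, (11-11)^2=0, (8-8)^2=0, (2-4)^2=4
sum(d^2) = 66.
Step 3: rho = 1 - 6*66 / (11*(11^2 - 1)) = 1 - 396/1320 = 0.700000.
Step 4: Under H0, t = rho * sqrt((n-2)/(1-rho^2)) = 2.9406 ~ t(9).
Step 5: Two-sided p-value from the t-distribution with 9 df = 0.016471.
Step 6: alpha = 0.1. reject H0.

rho = 0.7000, p = 0.016471, reject H0 at alpha = 0.1.


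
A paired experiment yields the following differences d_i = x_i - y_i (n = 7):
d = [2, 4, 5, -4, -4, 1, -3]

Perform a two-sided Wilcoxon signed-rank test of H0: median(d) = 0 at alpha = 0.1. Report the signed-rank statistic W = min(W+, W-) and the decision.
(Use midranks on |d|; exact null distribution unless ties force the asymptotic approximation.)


Step 1: Drop any zero differences (none here) and take |d_i|.
|d| = [2, 4, 5, 4, 4, 1, 3]
Step 2: Midrank |d_i| (ties get averaged ranks).
ranks: |2|->2, |4|->5, |5|->7, |4|->5, |4|->5, |1|->1, |3|->3
Step 3: Attach original signs; sum ranks with positive sign and with negative sign.
W+ = 2 + 5 + 7 + 1 = 15
W- = 5 + 5 + 3 = 13
(Check: W+ + W- = 28 should equal n(n+1)/2 = 28.)
Step 4: Test statistic W = min(W+, W-) = 13.
Step 5: Ties in |d|, so use the tie-corrected normal approximation.
        E[W] = n(n+1)/4 = 7*8/4 = 14.
        Tie groups: |d|=4 (t=3); sum(t^3 - t) = 24.
        Var[W] = n(n+1)(2n+1)/24 - sum(t^3-t)/48 = 840/24 - 24/48 = 34.5.
        z = (W - E[W]) / sqrt(Var[W]) = (13 - 14) / 5.8737 = -0.1703.
        Two-sided p = 2*Phi(z) = 0.864813.
Step 6: alpha = 0.1. fail to reject H0.

W+ = 15, W- = 13, W = min = 13, p = 0.864813, fail to reject H0.


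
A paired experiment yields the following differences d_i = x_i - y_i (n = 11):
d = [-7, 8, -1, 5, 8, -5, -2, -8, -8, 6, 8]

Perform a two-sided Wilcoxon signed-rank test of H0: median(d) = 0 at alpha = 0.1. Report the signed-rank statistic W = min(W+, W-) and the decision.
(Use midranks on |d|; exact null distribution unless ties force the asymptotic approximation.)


Step 1: Drop any zero differences (none here) and take |d_i|.
|d| = [7, 8, 1, 5, 8, 5, 2, 8, 8, 6, 8]
Step 2: Midrank |d_i| (ties get averaged ranks).
ranks: |7|->6, |8|->9, |1|->1, |5|->3.5, |8|->9, |5|->3.5, |2|->2, |8|->9, |8|->9, |6|->5, |8|->9
Step 3: Attach original signs; sum ranks with positive sign and with negative sign.
W+ = 9 + 3.5 + 9 + 5 + 9 = 35.5
W- = 6 + 1 + 3.5 + 2 + 9 + 9 = 30.5
(Check: W+ + W- = 66 should equal n(n+1)/2 = 66.)
Step 4: Test statistic W = min(W+, W-) = 30.5.
Step 5: Ties in |d|, so use the tie-corrected normal approximation.
        E[W] = n(n+1)/4 = 11*12/4 = 33.
        Tie groups: |d|=5 (t=2), |d|=8 (t=5); sum(t^3 - t) = 126.
        Var[W] = n(n+1)(2n+1)/24 - sum(t^3-t)/48 = 3036/24 - 126/48 = 123.875.
        z = (W - E[W]) / sqrt(Var[W]) = (30.5 - 33) / 11.1299 = -0.2246.
        Two-sided p = 2*Phi(z) = 0.822275.
Step 6: alpha = 0.1. fail to reject H0.

W+ = 35.5, W- = 30.5, W = min = 30.5, p = 0.822275, fail to reject H0.


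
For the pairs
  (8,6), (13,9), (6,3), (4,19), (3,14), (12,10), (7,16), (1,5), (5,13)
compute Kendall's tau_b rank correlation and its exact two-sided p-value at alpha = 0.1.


Step 1: Enumerate the 36 unordered pairs (i,j) with i<j and classify each by sign(x_j-x_i) * sign(y_j-y_i).
  (1,2):dx=+5,dy=+3->C; (1,3):dx=-2,dy=-3->C; (1,4):dx=-4,dy=+13->D; (1,5):dx=-5,dy=+8->D
  (1,6):dx=+4,dy=+4->C; (1,7):dx=-1,dy=+10->D; (1,8):dx=-7,dy=-1->C; (1,9):dx=-3,dy=+7->D
  (2,3):dx=-7,dy=-6->C; (2,4):dx=-9,dy=+10->D; (2,5):dx=-10,dy=+5->D; (2,6):dx=-1,dy=+1->D
  (2,7):dx=-6,dy=+7->D; (2,8):dx=-12,dy=-4->C; (2,9):dx=-8,dy=+4->D; (3,4):dx=-2,dy=+16->D
  (3,5):dx=-3,dy=+11->D; (3,6):dx=+6,dy=+7->C; (3,7):dx=+1,dy=+13->C; (3,8):dx=-5,dy=+2->D
  (3,9):dx=-1,dy=+10->D; (4,5):dx=-1,dy=-5->C; (4,6):dx=+8,dy=-9->D; (4,7):dx=+3,dy=-3->D
  (4,8):dx=-3,dy=-14->C; (4,9):dx=+1,dy=-6->D; (5,6):dx=+9,dy=-4->D; (5,7):dx=+4,dy=+2->C
  (5,8):dx=-2,dy=-9->C; (5,9):dx=+2,dy=-1->D; (6,7):dx=-5,dy=+6->D; (6,8):dx=-11,dy=-5->C
  (6,9):dx=-7,dy=+3->D; (7,8):dx=-6,dy=-11->C; (7,9):dx=-2,dy=-3->C; (8,9):dx=+4,dy=+8->C
Step 2: C = 16, D = 20, total pairs = 36.
Step 3: tau = (C - D)/(n(n-1)/2) = (16 - 20)/36 = -0.111111.
Step 4: Exact two-sided p-value (enumerate n! = 362880 permutations of y under H0): p = 0.761414.
Step 5: alpha = 0.1. fail to reject H0.

tau_b = -0.1111 (C=16, D=20), p = 0.761414, fail to reject H0.


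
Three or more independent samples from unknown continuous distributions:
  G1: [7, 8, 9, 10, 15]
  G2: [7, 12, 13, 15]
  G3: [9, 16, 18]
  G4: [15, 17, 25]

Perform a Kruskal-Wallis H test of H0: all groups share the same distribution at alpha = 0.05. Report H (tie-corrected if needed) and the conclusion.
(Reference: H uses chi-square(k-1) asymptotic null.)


Step 1: Combine all N = 15 observations and assign midranks.
sorted (value, group, rank): (7,G1,1.5), (7,G2,1.5), (8,G1,3), (9,G1,4.5), (9,G3,4.5), (10,G1,6), (12,G2,7), (13,G2,8), (15,G1,10), (15,G2,10), (15,G4,10), (16,G3,12), (17,G4,13), (18,G3,14), (25,G4,15)
Step 2: Sum ranks within each group.
R_1 = 25 (n_1 = 5)
R_2 = 26.5 (n_2 = 4)
R_3 = 30.5 (n_3 = 3)
R_4 = 38 (n_4 = 3)
Step 3: H = 12/(N(N+1)) * sum(R_i^2/n_i) - 3(N+1)
     = 12/(15*16) * (25^2/5 + 26.5^2/4 + 30.5^2/3 + 38^2/3) - 3*16
     = 0.050000 * 1091.98 - 48
     = 6.598958.
Step 4: Ties present; correction factor C = 1 - 36/(15^3 - 15) = 0.989286. Corrected H = 6.598958 / 0.989286 = 6.670427.
Step 5: Under H0, H ~ chi^2(3); p-value = 0.083178.
Step 6: alpha = 0.05. fail to reject H0.

H = 6.6704, df = 3, p = 0.083178, fail to reject H0.


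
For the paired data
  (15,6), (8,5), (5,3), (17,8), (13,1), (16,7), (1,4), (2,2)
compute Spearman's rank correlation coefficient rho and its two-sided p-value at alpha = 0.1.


Step 1: Rank x and y separately (midranks; no ties here).
rank(x): 15->6, 8->4, 5->3, 17->8, 13->5, 16->7, 1->1, 2->2
rank(y): 6->6, 5->5, 3->3, 8->8, 1->1, 7->7, 4->4, 2->2
Step 2: d_i = R_x(i) - R_y(i); compute d_i^2.
  (6-6)^2=0, (4-5)^2=1, (3-3)^2=0, (8-8)^2=0, (5-1)^2=16, (7-7)^2=0, (1-4)^2=9, (2-2)^2=0
sum(d^2) = 26.
Step 3: rho = 1 - 6*26 / (8*(8^2 - 1)) = 1 - 156/504 = 0.690476.
Step 4: Under H0, t = rho * sqrt((n-2)/(1-rho^2)) = 2.3382 ~ t(6).
Step 5: Two-sided p-value from the t-distribution with 6 df = 0.057990.
Step 6: alpha = 0.1. reject H0.

rho = 0.6905, p = 0.057990, reject H0 at alpha = 0.1.


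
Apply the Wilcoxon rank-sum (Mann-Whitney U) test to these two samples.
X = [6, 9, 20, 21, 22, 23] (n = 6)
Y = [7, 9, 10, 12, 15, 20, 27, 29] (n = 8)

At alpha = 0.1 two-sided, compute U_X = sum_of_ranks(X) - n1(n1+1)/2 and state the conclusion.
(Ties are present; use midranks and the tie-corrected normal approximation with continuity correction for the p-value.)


Step 1: Combine and sort all 14 observations; assign midranks.
sorted (value, group): (6,X), (7,Y), (9,X), (9,Y), (10,Y), (12,Y), (15,Y), (20,X), (20,Y), (21,X), (22,X), (23,X), (27,Y), (29,Y)
ranks: 6->1, 7->2, 9->3.5, 9->3.5, 10->5, 12->6, 15->7, 20->8.5, 20->8.5, 21->10, 22->11, 23->12, 27->13, 29->14
Step 2: Rank sum for X: R1 = 1 + 3.5 + 8.5 + 10 + 11 + 12 = 46.
Step 3: U_X = R1 - n1(n1+1)/2 = 46 - 6*7/2 = 46 - 21 = 25.
       U_Y = n1*n2 - U_X = 48 - 25 = 23.
Step 4: Ties are present, so use the tie-corrected normal approximation (with continuity correction) for the p-value.
Step 5: p-value = 0.948419; compare to alpha = 0.1. fail to reject H0.

U_X = 25, p = 0.948419, fail to reject H0 at alpha = 0.1.


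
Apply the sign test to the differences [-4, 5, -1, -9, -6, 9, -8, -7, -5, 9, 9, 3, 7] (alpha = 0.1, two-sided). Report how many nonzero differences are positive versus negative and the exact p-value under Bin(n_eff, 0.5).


Step 1: Discard zero differences. Original n = 13; n_eff = number of nonzero differences = 13.
Nonzero differences (with sign): -4, +5, -1, -9, -6, +9, -8, -7, -5, +9, +9, +3, +7
Step 2: Count signs: positive = 6, negative = 7.
Step 3: Under H0: P(positive) = 0.5, so the number of positives S ~ Bin(13, 0.5).
Step 4: Two-sided exact p-value = sum of Bin(13,0.5) probabilities at or below the observed probability = 1.000000.
Step 5: alpha = 0.1. fail to reject H0.

n_eff = 13, pos = 6, neg = 7, p = 1.000000, fail to reject H0.


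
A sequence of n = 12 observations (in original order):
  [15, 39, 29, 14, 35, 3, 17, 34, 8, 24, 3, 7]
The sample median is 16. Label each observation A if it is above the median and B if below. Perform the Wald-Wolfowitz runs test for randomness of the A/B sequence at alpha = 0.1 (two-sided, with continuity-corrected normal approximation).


Step 1: Compute median = 16; label A = above, B = below.
Labels in order: BAABABAABABB  (n_A = 6, n_B = 6)
Step 2: Count runs R = 9.
Step 3: Under H0 (random ordering), E[R] = 2*n_A*n_B/(n_A+n_B) + 1 = 2*6*6/12 + 1 = 7.0000.
        Var[R] = 2*n_A*n_B*(2*n_A*n_B - n_A - n_B) / ((n_A+n_B)^2 * (n_A+n_B-1)) = 4320/1584 = 2.7273.
        SD[R] = 1.6514.
Step 4: Continuity-corrected z = (R - 0.5 - E[R]) / SD[R] = (9 - 0.5 - 7.0000) / 1.6514 = 0.9083.
Step 5: Two-sided p-value via normal approximation = 2*(1 - Phi(|z|)) = 0.363722.
Step 6: alpha = 0.1. fail to reject H0.

R = 9, z = 0.9083, p = 0.363722, fail to reject H0.


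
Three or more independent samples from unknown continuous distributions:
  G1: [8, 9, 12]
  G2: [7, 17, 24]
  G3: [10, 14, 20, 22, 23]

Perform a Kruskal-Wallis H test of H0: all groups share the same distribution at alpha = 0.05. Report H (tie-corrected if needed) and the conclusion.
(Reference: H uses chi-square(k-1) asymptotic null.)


Step 1: Combine all N = 11 observations and assign midranks.
sorted (value, group, rank): (7,G2,1), (8,G1,2), (9,G1,3), (10,G3,4), (12,G1,5), (14,G3,6), (17,G2,7), (20,G3,8), (22,G3,9), (23,G3,10), (24,G2,11)
Step 2: Sum ranks within each group.
R_1 = 10 (n_1 = 3)
R_2 = 19 (n_2 = 3)
R_3 = 37 (n_3 = 5)
Step 3: H = 12/(N(N+1)) * sum(R_i^2/n_i) - 3(N+1)
     = 12/(11*12) * (10^2/3 + 19^2/3 + 37^2/5) - 3*12
     = 0.090909 * 427.467 - 36
     = 2.860606.
Step 4: No ties, so H is used without correction.
Step 5: Under H0, H ~ chi^2(2); p-value = 0.239236.
Step 6: alpha = 0.05. fail to reject H0.

H = 2.8606, df = 2, p = 0.239236, fail to reject H0.


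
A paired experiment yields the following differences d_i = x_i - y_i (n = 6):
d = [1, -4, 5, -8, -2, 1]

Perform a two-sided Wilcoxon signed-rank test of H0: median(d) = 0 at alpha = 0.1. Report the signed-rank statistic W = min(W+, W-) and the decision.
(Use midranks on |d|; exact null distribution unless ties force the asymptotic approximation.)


Step 1: Drop any zero differences (none here) and take |d_i|.
|d| = [1, 4, 5, 8, 2, 1]
Step 2: Midrank |d_i| (ties get averaged ranks).
ranks: |1|->1.5, |4|->4, |5|->5, |8|->6, |2|->3, |1|->1.5
Step 3: Attach original signs; sum ranks with positive sign and with negative sign.
W+ = 1.5 + 5 + 1.5 = 8
W- = 4 + 6 + 3 = 13
(Check: W+ + W- = 21 should equal n(n+1)/2 = 21.)
Step 4: Test statistic W = min(W+, W-) = 8.
Step 5: Ties in |d|, so use the tie-corrected normal approximation.
        E[W] = n(n+1)/4 = 6*7/4 = 10.5.
        Tie groups: |d|=1 (t=2); sum(t^3 - t) = 6.
        Var[W] = n(n+1)(2n+1)/24 - sum(t^3-t)/48 = 546/24 - 6/48 = 22.625.
        z = (W - E[W]) / sqrt(Var[W]) = (8 - 10.5) / 4.7566 = -0.5256.
        Two-sided p = 2*Phi(z) = 0.599174.
Step 6: alpha = 0.1. fail to reject H0.

W+ = 8, W- = 13, W = min = 8, p = 0.599174, fail to reject H0.


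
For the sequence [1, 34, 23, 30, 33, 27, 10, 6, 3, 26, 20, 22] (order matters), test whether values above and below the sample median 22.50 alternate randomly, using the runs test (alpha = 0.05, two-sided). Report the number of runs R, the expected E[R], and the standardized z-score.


Step 1: Compute median = 22.50; label A = above, B = below.
Labels in order: BAAAAABBBABB  (n_A = 6, n_B = 6)
Step 2: Count runs R = 5.
Step 3: Under H0 (random ordering), E[R] = 2*n_A*n_B/(n_A+n_B) + 1 = 2*6*6/12 + 1 = 7.0000.
        Var[R] = 2*n_A*n_B*(2*n_A*n_B - n_A - n_B) / ((n_A+n_B)^2 * (n_A+n_B-1)) = 4320/1584 = 2.7273.
        SD[R] = 1.6514.
Step 4: Continuity-corrected z = (R + 0.5 - E[R]) / SD[R] = (5 + 0.5 - 7.0000) / 1.6514 = -0.9083.
Step 5: Two-sided p-value via normal approximation = 2*(1 - Phi(|z|)) = 0.363722.
Step 6: alpha = 0.05. fail to reject H0.

R = 5, z = -0.9083, p = 0.363722, fail to reject H0.


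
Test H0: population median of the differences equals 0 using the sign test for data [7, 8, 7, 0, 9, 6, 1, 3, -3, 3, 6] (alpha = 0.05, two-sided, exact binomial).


Step 1: Discard zero differences. Original n = 11; n_eff = number of nonzero differences = 10.
Nonzero differences (with sign): +7, +8, +7, +9, +6, +1, +3, -3, +3, +6
Step 2: Count signs: positive = 9, negative = 1.
Step 3: Under H0: P(positive) = 0.5, so the number of positives S ~ Bin(10, 0.5).
Step 4: Two-sided exact p-value = sum of Bin(10,0.5) probabilities at or below the observed probability = 0.021484.
Step 5: alpha = 0.05. reject H0.

n_eff = 10, pos = 9, neg = 1, p = 0.021484, reject H0.


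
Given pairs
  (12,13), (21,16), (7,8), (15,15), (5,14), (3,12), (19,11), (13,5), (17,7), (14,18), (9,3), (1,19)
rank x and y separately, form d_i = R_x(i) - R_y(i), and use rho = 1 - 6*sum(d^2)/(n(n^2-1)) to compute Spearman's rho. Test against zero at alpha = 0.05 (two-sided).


Step 1: Rank x and y separately (midranks; no ties here).
rank(x): 12->6, 21->12, 7->4, 15->9, 5->3, 3->2, 19->11, 13->7, 17->10, 14->8, 9->5, 1->1
rank(y): 13->7, 16->10, 8->4, 15->9, 14->8, 12->6, 11->5, 5->2, 7->3, 18->11, 3->1, 19->12
Step 2: d_i = R_x(i) - R_y(i); compute d_i^2.
  (6-7)^2=1, (12-10)^2=4, (4-4)^2=0, (9-9)^2=0, (3-8)^2=25, (2-6)^2=16, (11-5)^2=36, (7-2)^2=25, (10-3)^2=49, (8-11)^2=9, (5-1)^2=16, (1-12)^2=121
sum(d^2) = 302.
Step 3: rho = 1 - 6*302 / (12*(12^2 - 1)) = 1 - 1812/1716 = -0.055944.
Step 4: Under H0, t = rho * sqrt((n-2)/(1-rho^2)) = -0.1772 ~ t(10).
Step 5: Two-sided p-value from the t-distribution with 10 df = 0.862898.
Step 6: alpha = 0.05. fail to reject H0.

rho = -0.0559, p = 0.862898, fail to reject H0 at alpha = 0.05.


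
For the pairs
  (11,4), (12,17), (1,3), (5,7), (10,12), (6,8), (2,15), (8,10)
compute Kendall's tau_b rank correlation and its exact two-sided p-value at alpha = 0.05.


Step 1: Enumerate the 28 unordered pairs (i,j) with i<j and classify each by sign(x_j-x_i) * sign(y_j-y_i).
  (1,2):dx=+1,dy=+13->C; (1,3):dx=-10,dy=-1->C; (1,4):dx=-6,dy=+3->D; (1,5):dx=-1,dy=+8->D
  (1,6):dx=-5,dy=+4->D; (1,7):dx=-9,dy=+11->D; (1,8):dx=-3,dy=+6->D; (2,3):dx=-11,dy=-14->C
  (2,4):dx=-7,dy=-10->C; (2,5):dx=-2,dy=-5->C; (2,6):dx=-6,dy=-9->C; (2,7):dx=-10,dy=-2->C
  (2,8):dx=-4,dy=-7->C; (3,4):dx=+4,dy=+4->C; (3,5):dx=+9,dy=+9->C; (3,6):dx=+5,dy=+5->C
  (3,7):dx=+1,dy=+12->C; (3,8):dx=+7,dy=+7->C; (4,5):dx=+5,dy=+5->C; (4,6):dx=+1,dy=+1->C
  (4,7):dx=-3,dy=+8->D; (4,8):dx=+3,dy=+3->C; (5,6):dx=-4,dy=-4->C; (5,7):dx=-8,dy=+3->D
  (5,8):dx=-2,dy=-2->C; (6,7):dx=-4,dy=+7->D; (6,8):dx=+2,dy=+2->C; (7,8):dx=+6,dy=-5->D
Step 2: C = 19, D = 9, total pairs = 28.
Step 3: tau = (C - D)/(n(n-1)/2) = (19 - 9)/28 = 0.357143.
Step 4: Exact two-sided p-value (enumerate n! = 40320 permutations of y under H0): p = 0.275099.
Step 5: alpha = 0.05. fail to reject H0.

tau_b = 0.3571 (C=19, D=9), p = 0.275099, fail to reject H0.


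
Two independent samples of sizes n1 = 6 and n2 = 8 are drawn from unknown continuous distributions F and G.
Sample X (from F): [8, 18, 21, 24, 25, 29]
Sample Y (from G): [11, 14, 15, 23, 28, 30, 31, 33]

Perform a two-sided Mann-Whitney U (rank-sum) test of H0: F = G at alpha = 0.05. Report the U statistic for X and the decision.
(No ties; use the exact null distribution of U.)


Step 1: Combine and sort all 14 observations; assign midranks.
sorted (value, group): (8,X), (11,Y), (14,Y), (15,Y), (18,X), (21,X), (23,Y), (24,X), (25,X), (28,Y), (29,X), (30,Y), (31,Y), (33,Y)
ranks: 8->1, 11->2, 14->3, 15->4, 18->5, 21->6, 23->7, 24->8, 25->9, 28->10, 29->11, 30->12, 31->13, 33->14
Step 2: Rank sum for X: R1 = 1 + 5 + 6 + 8 + 9 + 11 = 40.
Step 3: U_X = R1 - n1(n1+1)/2 = 40 - 6*7/2 = 40 - 21 = 19.
       U_Y = n1*n2 - U_X = 48 - 19 = 29.
Step 4: No ties, so the exact null distribution of U (based on enumerating the C(14,6) = 3003 equally likely rank assignments) gives the two-sided p-value.
Step 5: p-value = 0.572761; compare to alpha = 0.05. fail to reject H0.

U_X = 19, p = 0.572761, fail to reject H0 at alpha = 0.05.


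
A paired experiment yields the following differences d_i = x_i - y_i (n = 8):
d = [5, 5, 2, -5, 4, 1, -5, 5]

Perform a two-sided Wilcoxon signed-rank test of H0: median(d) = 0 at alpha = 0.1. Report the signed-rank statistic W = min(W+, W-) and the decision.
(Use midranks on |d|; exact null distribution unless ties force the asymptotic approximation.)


Step 1: Drop any zero differences (none here) and take |d_i|.
|d| = [5, 5, 2, 5, 4, 1, 5, 5]
Step 2: Midrank |d_i| (ties get averaged ranks).
ranks: |5|->6, |5|->6, |2|->2, |5|->6, |4|->3, |1|->1, |5|->6, |5|->6
Step 3: Attach original signs; sum ranks with positive sign and with negative sign.
W+ = 6 + 6 + 2 + 3 + 1 + 6 = 24
W- = 6 + 6 = 12
(Check: W+ + W- = 36 should equal n(n+1)/2 = 36.)
Step 4: Test statistic W = min(W+, W-) = 12.
Step 5: Ties in |d|, so use the tie-corrected normal approximation.
        E[W] = n(n+1)/4 = 8*9/4 = 18.
        Tie groups: |d|=5 (t=5); sum(t^3 - t) = 120.
        Var[W] = n(n+1)(2n+1)/24 - sum(t^3-t)/48 = 1224/24 - 120/48 = 48.5.
        z = (W - E[W]) / sqrt(Var[W]) = (12 - 18) / 6.9642 = -0.8615.
        Two-sided p = 2*Phi(z) = 0.388935.
Step 6: alpha = 0.1. fail to reject H0.

W+ = 24, W- = 12, W = min = 12, p = 0.388935, fail to reject H0.


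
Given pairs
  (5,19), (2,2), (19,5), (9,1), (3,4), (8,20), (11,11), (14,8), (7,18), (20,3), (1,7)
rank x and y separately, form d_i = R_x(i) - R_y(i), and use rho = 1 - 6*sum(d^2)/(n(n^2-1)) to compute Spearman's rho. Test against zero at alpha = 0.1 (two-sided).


Step 1: Rank x and y separately (midranks; no ties here).
rank(x): 5->4, 2->2, 19->10, 9->7, 3->3, 8->6, 11->8, 14->9, 7->5, 20->11, 1->1
rank(y): 19->10, 2->2, 5->5, 1->1, 4->4, 20->11, 11->8, 8->7, 18->9, 3->3, 7->6
Step 2: d_i = R_x(i) - R_y(i); compute d_i^2.
  (4-10)^2=36, (2-2)^2=0, (10-5)^2=25, (7-1)^2=36, (3-4)^2=1, (6-11)^2=25, (8-8)^2=0, (9-7)^2=4, (5-9)^2=16, (11-3)^2=64, (1-6)^2=25
sum(d^2) = 232.
Step 3: rho = 1 - 6*232 / (11*(11^2 - 1)) = 1 - 1392/1320 = -0.054545.
Step 4: Under H0, t = rho * sqrt((n-2)/(1-rho^2)) = -0.1639 ~ t(9).
Step 5: Two-sided p-value from the t-distribution with 9 df = 0.873447.
Step 6: alpha = 0.1. fail to reject H0.

rho = -0.0545, p = 0.873447, fail to reject H0 at alpha = 0.1.


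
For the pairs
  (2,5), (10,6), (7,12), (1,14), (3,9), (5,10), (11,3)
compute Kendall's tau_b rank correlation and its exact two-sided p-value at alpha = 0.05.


Step 1: Enumerate the 21 unordered pairs (i,j) with i<j and classify each by sign(x_j-x_i) * sign(y_j-y_i).
  (1,2):dx=+8,dy=+1->C; (1,3):dx=+5,dy=+7->C; (1,4):dx=-1,dy=+9->D; (1,5):dx=+1,dy=+4->C
  (1,6):dx=+3,dy=+5->C; (1,7):dx=+9,dy=-2->D; (2,3):dx=-3,dy=+6->D; (2,4):dx=-9,dy=+8->D
  (2,5):dx=-7,dy=+3->D; (2,6):dx=-5,dy=+4->D; (2,7):dx=+1,dy=-3->D; (3,4):dx=-6,dy=+2->D
  (3,5):dx=-4,dy=-3->C; (3,6):dx=-2,dy=-2->C; (3,7):dx=+4,dy=-9->D; (4,5):dx=+2,dy=-5->D
  (4,6):dx=+4,dy=-4->D; (4,7):dx=+10,dy=-11->D; (5,6):dx=+2,dy=+1->C; (5,7):dx=+8,dy=-6->D
  (6,7):dx=+6,dy=-7->D
Step 2: C = 7, D = 14, total pairs = 21.
Step 3: tau = (C - D)/(n(n-1)/2) = (7 - 14)/21 = -0.333333.
Step 4: Exact two-sided p-value (enumerate n! = 5040 permutations of y under H0): p = 0.381349.
Step 5: alpha = 0.05. fail to reject H0.

tau_b = -0.3333 (C=7, D=14), p = 0.381349, fail to reject H0.


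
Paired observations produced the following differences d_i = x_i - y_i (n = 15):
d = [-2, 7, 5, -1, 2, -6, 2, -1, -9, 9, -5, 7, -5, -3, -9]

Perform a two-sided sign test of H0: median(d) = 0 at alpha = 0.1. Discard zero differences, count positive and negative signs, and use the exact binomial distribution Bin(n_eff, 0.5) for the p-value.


Step 1: Discard zero differences. Original n = 15; n_eff = number of nonzero differences = 15.
Nonzero differences (with sign): -2, +7, +5, -1, +2, -6, +2, -1, -9, +9, -5, +7, -5, -3, -9
Step 2: Count signs: positive = 6, negative = 9.
Step 3: Under H0: P(positive) = 0.5, so the number of positives S ~ Bin(15, 0.5).
Step 4: Two-sided exact p-value = sum of Bin(15,0.5) probabilities at or below the observed probability = 0.607239.
Step 5: alpha = 0.1. fail to reject H0.

n_eff = 15, pos = 6, neg = 9, p = 0.607239, fail to reject H0.


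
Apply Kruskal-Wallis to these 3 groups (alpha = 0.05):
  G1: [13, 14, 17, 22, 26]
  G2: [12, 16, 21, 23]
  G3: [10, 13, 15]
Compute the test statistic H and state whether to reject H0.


Step 1: Combine all N = 12 observations and assign midranks.
sorted (value, group, rank): (10,G3,1), (12,G2,2), (13,G1,3.5), (13,G3,3.5), (14,G1,5), (15,G3,6), (16,G2,7), (17,G1,8), (21,G2,9), (22,G1,10), (23,G2,11), (26,G1,12)
Step 2: Sum ranks within each group.
R_1 = 38.5 (n_1 = 5)
R_2 = 29 (n_2 = 4)
R_3 = 10.5 (n_3 = 3)
Step 3: H = 12/(N(N+1)) * sum(R_i^2/n_i) - 3(N+1)
     = 12/(12*13) * (38.5^2/5 + 29^2/4 + 10.5^2/3) - 3*13
     = 0.076923 * 543.45 - 39
     = 2.803846.
Step 4: Ties present; correction factor C = 1 - 6/(12^3 - 12) = 0.996503. Corrected H = 2.803846 / 0.996503 = 2.813684.
Step 5: Under H0, H ~ chi^2(2); p-value = 0.244915.
Step 6: alpha = 0.05. fail to reject H0.

H = 2.8137, df = 2, p = 0.244915, fail to reject H0.


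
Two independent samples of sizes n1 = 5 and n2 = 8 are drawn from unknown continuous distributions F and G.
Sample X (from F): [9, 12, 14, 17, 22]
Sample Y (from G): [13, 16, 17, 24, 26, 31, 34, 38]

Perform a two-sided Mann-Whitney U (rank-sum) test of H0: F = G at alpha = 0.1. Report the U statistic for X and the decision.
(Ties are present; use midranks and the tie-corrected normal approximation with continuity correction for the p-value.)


Step 1: Combine and sort all 13 observations; assign midranks.
sorted (value, group): (9,X), (12,X), (13,Y), (14,X), (16,Y), (17,X), (17,Y), (22,X), (24,Y), (26,Y), (31,Y), (34,Y), (38,Y)
ranks: 9->1, 12->2, 13->3, 14->4, 16->5, 17->6.5, 17->6.5, 22->8, 24->9, 26->10, 31->11, 34->12, 38->13
Step 2: Rank sum for X: R1 = 1 + 2 + 4 + 6.5 + 8 = 21.5.
Step 3: U_X = R1 - n1(n1+1)/2 = 21.5 - 5*6/2 = 21.5 - 15 = 6.5.
       U_Y = n1*n2 - U_X = 40 - 6.5 = 33.5.
Step 4: Ties are present, so use the tie-corrected normal approximation (with continuity correction) for the p-value.
Step 5: p-value = 0.056699; compare to alpha = 0.1. reject H0.

U_X = 6.5, p = 0.056699, reject H0 at alpha = 0.1.


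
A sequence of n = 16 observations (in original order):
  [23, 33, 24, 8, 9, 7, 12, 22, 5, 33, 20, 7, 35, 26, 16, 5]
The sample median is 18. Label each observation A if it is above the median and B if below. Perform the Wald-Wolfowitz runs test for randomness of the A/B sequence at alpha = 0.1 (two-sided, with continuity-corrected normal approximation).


Step 1: Compute median = 18; label A = above, B = below.
Labels in order: AAABBBBABAABAABB  (n_A = 8, n_B = 8)
Step 2: Count runs R = 8.
Step 3: Under H0 (random ordering), E[R] = 2*n_A*n_B/(n_A+n_B) + 1 = 2*8*8/16 + 1 = 9.0000.
        Var[R] = 2*n_A*n_B*(2*n_A*n_B - n_A - n_B) / ((n_A+n_B)^2 * (n_A+n_B-1)) = 14336/3840 = 3.7333.
        SD[R] = 1.9322.
Step 4: Continuity-corrected z = (R + 0.5 - E[R]) / SD[R] = (8 + 0.5 - 9.0000) / 1.9322 = -0.2588.
Step 5: Two-sided p-value via normal approximation = 2*(1 - Phi(|z|)) = 0.795809.
Step 6: alpha = 0.1. fail to reject H0.

R = 8, z = -0.2588, p = 0.795809, fail to reject H0.


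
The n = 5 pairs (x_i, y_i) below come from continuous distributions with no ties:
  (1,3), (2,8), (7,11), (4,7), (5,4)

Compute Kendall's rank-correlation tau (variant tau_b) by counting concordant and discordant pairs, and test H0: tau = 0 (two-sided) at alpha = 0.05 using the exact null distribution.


Step 1: Enumerate the 10 unordered pairs (i,j) with i<j and classify each by sign(x_j-x_i) * sign(y_j-y_i).
  (1,2):dx=+1,dy=+5->C; (1,3):dx=+6,dy=+8->C; (1,4):dx=+3,dy=+4->C; (1,5):dx=+4,dy=+1->C
  (2,3):dx=+5,dy=+3->C; (2,4):dx=+2,dy=-1->D; (2,5):dx=+3,dy=-4->D; (3,4):dx=-3,dy=-4->C
  (3,5):dx=-2,dy=-7->C; (4,5):dx=+1,dy=-3->D
Step 2: C = 7, D = 3, total pairs = 10.
Step 3: tau = (C - D)/(n(n-1)/2) = (7 - 3)/10 = 0.400000.
Step 4: Exact two-sided p-value (enumerate n! = 120 permutations of y under H0): p = 0.483333.
Step 5: alpha = 0.05. fail to reject H0.

tau_b = 0.4000 (C=7, D=3), p = 0.483333, fail to reject H0.


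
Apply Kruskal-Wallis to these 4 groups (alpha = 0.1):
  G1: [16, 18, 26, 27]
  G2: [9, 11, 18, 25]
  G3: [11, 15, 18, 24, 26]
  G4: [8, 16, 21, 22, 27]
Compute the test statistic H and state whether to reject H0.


Step 1: Combine all N = 18 observations and assign midranks.
sorted (value, group, rank): (8,G4,1), (9,G2,2), (11,G2,3.5), (11,G3,3.5), (15,G3,5), (16,G1,6.5), (16,G4,6.5), (18,G1,9), (18,G2,9), (18,G3,9), (21,G4,11), (22,G4,12), (24,G3,13), (25,G2,14), (26,G1,15.5), (26,G3,15.5), (27,G1,17.5), (27,G4,17.5)
Step 2: Sum ranks within each group.
R_1 = 48.5 (n_1 = 4)
R_2 = 28.5 (n_2 = 4)
R_3 = 46 (n_3 = 5)
R_4 = 48 (n_4 = 5)
Step 3: H = 12/(N(N+1)) * sum(R_i^2/n_i) - 3(N+1)
     = 12/(18*19) * (48.5^2/4 + 28.5^2/4 + 46^2/5 + 48^2/5) - 3*19
     = 0.035088 * 1675.12 - 57
     = 1.776316.
Step 4: Ties present; correction factor C = 1 - 48/(18^3 - 18) = 0.991744. Corrected H = 1.776316 / 0.991744 = 1.791103.
Step 5: Under H0, H ~ chi^2(3); p-value = 0.616873.
Step 6: alpha = 0.1. fail to reject H0.

H = 1.7911, df = 3, p = 0.616873, fail to reject H0.


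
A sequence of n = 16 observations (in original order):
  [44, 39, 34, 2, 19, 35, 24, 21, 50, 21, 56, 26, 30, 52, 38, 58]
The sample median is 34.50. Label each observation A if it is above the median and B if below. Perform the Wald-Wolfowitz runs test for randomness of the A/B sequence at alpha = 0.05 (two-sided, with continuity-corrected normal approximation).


Step 1: Compute median = 34.50; label A = above, B = below.
Labels in order: AABBBABBABABBAAA  (n_A = 8, n_B = 8)
Step 2: Count runs R = 9.
Step 3: Under H0 (random ordering), E[R] = 2*n_A*n_B/(n_A+n_B) + 1 = 2*8*8/16 + 1 = 9.0000.
        Var[R] = 2*n_A*n_B*(2*n_A*n_B - n_A - n_B) / ((n_A+n_B)^2 * (n_A+n_B-1)) = 14336/3840 = 3.7333.
        SD[R] = 1.9322.
Step 4: R = E[R], so z = 0 with no continuity correction.
Step 5: Two-sided p-value via normal approximation = 2*(1 - Phi(|z|)) = 1.000000.
Step 6: alpha = 0.05. fail to reject H0.

R = 9, z = 0.0000, p = 1.000000, fail to reject H0.


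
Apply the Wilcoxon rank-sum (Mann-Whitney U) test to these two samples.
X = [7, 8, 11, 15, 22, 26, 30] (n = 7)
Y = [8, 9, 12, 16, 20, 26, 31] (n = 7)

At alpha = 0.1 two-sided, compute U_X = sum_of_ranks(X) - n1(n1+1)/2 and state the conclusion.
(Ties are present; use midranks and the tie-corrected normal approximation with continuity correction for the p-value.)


Step 1: Combine and sort all 14 observations; assign midranks.
sorted (value, group): (7,X), (8,X), (8,Y), (9,Y), (11,X), (12,Y), (15,X), (16,Y), (20,Y), (22,X), (26,X), (26,Y), (30,X), (31,Y)
ranks: 7->1, 8->2.5, 8->2.5, 9->4, 11->5, 12->6, 15->7, 16->8, 20->9, 22->10, 26->11.5, 26->11.5, 30->13, 31->14
Step 2: Rank sum for X: R1 = 1 + 2.5 + 5 + 7 + 10 + 11.5 + 13 = 50.
Step 3: U_X = R1 - n1(n1+1)/2 = 50 - 7*8/2 = 50 - 28 = 22.
       U_Y = n1*n2 - U_X = 49 - 22 = 27.
Step 4: Ties are present, so use the tie-corrected normal approximation (with continuity correction) for the p-value.
Step 5: p-value = 0.797863; compare to alpha = 0.1. fail to reject H0.

U_X = 22, p = 0.797863, fail to reject H0 at alpha = 0.1.


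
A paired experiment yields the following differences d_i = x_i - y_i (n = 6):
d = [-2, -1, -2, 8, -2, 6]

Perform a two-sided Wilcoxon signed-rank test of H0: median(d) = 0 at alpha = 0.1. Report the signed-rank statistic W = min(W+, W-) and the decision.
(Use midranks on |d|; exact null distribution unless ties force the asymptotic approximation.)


Step 1: Drop any zero differences (none here) and take |d_i|.
|d| = [2, 1, 2, 8, 2, 6]
Step 2: Midrank |d_i| (ties get averaged ranks).
ranks: |2|->3, |1|->1, |2|->3, |8|->6, |2|->3, |6|->5
Step 3: Attach original signs; sum ranks with positive sign and with negative sign.
W+ = 6 + 5 = 11
W- = 3 + 1 + 3 + 3 = 10
(Check: W+ + W- = 21 should equal n(n+1)/2 = 21.)
Step 4: Test statistic W = min(W+, W-) = 10.
Step 5: Ties in |d|, so use the tie-corrected normal approximation.
        E[W] = n(n+1)/4 = 6*7/4 = 10.5.
        Tie groups: |d|=2 (t=3); sum(t^3 - t) = 24.
        Var[W] = n(n+1)(2n+1)/24 - sum(t^3-t)/48 = 546/24 - 24/48 = 22.25.
        z = (W - E[W]) / sqrt(Var[W]) = (10 - 10.5) / 4.7170 = -0.1060.
        Two-sided p = 2*Phi(z) = 0.915583.
Step 6: alpha = 0.1. fail to reject H0.

W+ = 11, W- = 10, W = min = 10, p = 0.915583, fail to reject H0.


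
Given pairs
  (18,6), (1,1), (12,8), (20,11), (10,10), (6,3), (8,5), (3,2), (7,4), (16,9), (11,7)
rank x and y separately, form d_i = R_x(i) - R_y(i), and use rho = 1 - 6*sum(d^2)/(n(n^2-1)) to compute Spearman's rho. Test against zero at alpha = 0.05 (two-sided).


Step 1: Rank x and y separately (midranks; no ties here).
rank(x): 18->10, 1->1, 12->8, 20->11, 10->6, 6->3, 8->5, 3->2, 7->4, 16->9, 11->7
rank(y): 6->6, 1->1, 8->8, 11->11, 10->10, 3->3, 5->5, 2->2, 4->4, 9->9, 7->7
Step 2: d_i = R_x(i) - R_y(i); compute d_i^2.
  (10-6)^2=16, (1-1)^2=0, (8-8)^2=0, (11-11)^2=0, (6-10)^2=16, (3-3)^2=0, (5-5)^2=0, (2-2)^2=0, (4-4)^2=0, (9-9)^2=0, (7-7)^2=0
sum(d^2) = 32.
Step 3: rho = 1 - 6*32 / (11*(11^2 - 1)) = 1 - 192/1320 = 0.854545.
Step 4: Under H0, t = rho * sqrt((n-2)/(1-rho^2)) = 4.9360 ~ t(9).
Step 5: Two-sided p-value from the t-distribution with 9 df = 0.000807.
Step 6: alpha = 0.05. reject H0.

rho = 0.8545, p = 0.000807, reject H0 at alpha = 0.05.


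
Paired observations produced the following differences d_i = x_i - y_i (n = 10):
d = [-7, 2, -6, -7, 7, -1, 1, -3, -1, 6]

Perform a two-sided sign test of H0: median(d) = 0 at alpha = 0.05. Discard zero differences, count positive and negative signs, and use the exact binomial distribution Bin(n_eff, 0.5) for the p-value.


Step 1: Discard zero differences. Original n = 10; n_eff = number of nonzero differences = 10.
Nonzero differences (with sign): -7, +2, -6, -7, +7, -1, +1, -3, -1, +6
Step 2: Count signs: positive = 4, negative = 6.
Step 3: Under H0: P(positive) = 0.5, so the number of positives S ~ Bin(10, 0.5).
Step 4: Two-sided exact p-value = sum of Bin(10,0.5) probabilities at or below the observed probability = 0.753906.
Step 5: alpha = 0.05. fail to reject H0.

n_eff = 10, pos = 4, neg = 6, p = 0.753906, fail to reject H0.


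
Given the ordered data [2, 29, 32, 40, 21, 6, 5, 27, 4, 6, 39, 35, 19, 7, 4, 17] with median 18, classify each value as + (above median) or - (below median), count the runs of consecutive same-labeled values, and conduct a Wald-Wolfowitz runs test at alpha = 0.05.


Step 1: Compute median = 18; label A = above, B = below.
Labels in order: BAAAABBABBAAABBB  (n_A = 8, n_B = 8)
Step 2: Count runs R = 7.
Step 3: Under H0 (random ordering), E[R] = 2*n_A*n_B/(n_A+n_B) + 1 = 2*8*8/16 + 1 = 9.0000.
        Var[R] = 2*n_A*n_B*(2*n_A*n_B - n_A - n_B) / ((n_A+n_B)^2 * (n_A+n_B-1)) = 14336/3840 = 3.7333.
        SD[R] = 1.9322.
Step 4: Continuity-corrected z = (R + 0.5 - E[R]) / SD[R] = (7 + 0.5 - 9.0000) / 1.9322 = -0.7763.
Step 5: Two-sided p-value via normal approximation = 2*(1 - Phi(|z|)) = 0.437558.
Step 6: alpha = 0.05. fail to reject H0.

R = 7, z = -0.7763, p = 0.437558, fail to reject H0.


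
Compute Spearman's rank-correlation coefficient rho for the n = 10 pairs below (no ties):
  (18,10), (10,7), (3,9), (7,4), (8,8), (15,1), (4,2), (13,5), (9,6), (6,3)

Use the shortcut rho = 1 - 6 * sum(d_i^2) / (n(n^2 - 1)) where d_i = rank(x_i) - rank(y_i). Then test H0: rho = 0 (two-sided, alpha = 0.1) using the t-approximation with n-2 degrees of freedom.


Step 1: Rank x and y separately (midranks; no ties here).
rank(x): 18->10, 10->7, 3->1, 7->4, 8->5, 15->9, 4->2, 13->8, 9->6, 6->3
rank(y): 10->10, 7->7, 9->9, 4->4, 8->8, 1->1, 2->2, 5->5, 6->6, 3->3
Step 2: d_i = R_x(i) - R_y(i); compute d_i^2.
  (10-10)^2=0, (7-7)^2=0, (1-9)^2=64, (4-4)^2=0, (5-8)^2=9, (9-1)^2=64, (2-2)^2=0, (8-5)^2=9, (6-6)^2=0, (3-3)^2=0
sum(d^2) = 146.
Step 3: rho = 1 - 6*146 / (10*(10^2 - 1)) = 1 - 876/990 = 0.115152.
Step 4: Under H0, t = rho * sqrt((n-2)/(1-rho^2)) = 0.3279 ~ t(8).
Step 5: Two-sided p-value from the t-distribution with 8 df = 0.751420.
Step 6: alpha = 0.1. fail to reject H0.

rho = 0.1152, p = 0.751420, fail to reject H0 at alpha = 0.1.


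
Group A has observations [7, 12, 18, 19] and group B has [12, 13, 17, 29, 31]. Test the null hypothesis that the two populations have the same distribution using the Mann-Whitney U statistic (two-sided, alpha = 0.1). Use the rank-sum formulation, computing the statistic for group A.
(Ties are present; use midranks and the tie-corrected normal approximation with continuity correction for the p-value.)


Step 1: Combine and sort all 9 observations; assign midranks.
sorted (value, group): (7,X), (12,X), (12,Y), (13,Y), (17,Y), (18,X), (19,X), (29,Y), (31,Y)
ranks: 7->1, 12->2.5, 12->2.5, 13->4, 17->5, 18->6, 19->7, 29->8, 31->9
Step 2: Rank sum for X: R1 = 1 + 2.5 + 6 + 7 = 16.5.
Step 3: U_X = R1 - n1(n1+1)/2 = 16.5 - 4*5/2 = 16.5 - 10 = 6.5.
       U_Y = n1*n2 - U_X = 20 - 6.5 = 13.5.
Step 4: Ties are present, so use the tie-corrected normal approximation (with continuity correction) for the p-value.
Step 5: p-value = 0.460558; compare to alpha = 0.1. fail to reject H0.

U_X = 6.5, p = 0.460558, fail to reject H0 at alpha = 0.1.


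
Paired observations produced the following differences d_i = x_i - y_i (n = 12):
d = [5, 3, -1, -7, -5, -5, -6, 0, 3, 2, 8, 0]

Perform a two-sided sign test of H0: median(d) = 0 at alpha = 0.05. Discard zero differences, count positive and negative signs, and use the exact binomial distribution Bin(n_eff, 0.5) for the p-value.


Step 1: Discard zero differences. Original n = 12; n_eff = number of nonzero differences = 10.
Nonzero differences (with sign): +5, +3, -1, -7, -5, -5, -6, +3, +2, +8
Step 2: Count signs: positive = 5, negative = 5.
Step 3: Under H0: P(positive) = 0.5, so the number of positives S ~ Bin(10, 0.5).
Step 4: Two-sided exact p-value = sum of Bin(10,0.5) probabilities at or below the observed probability = 1.000000.
Step 5: alpha = 0.05. fail to reject H0.

n_eff = 10, pos = 5, neg = 5, p = 1.000000, fail to reject H0.


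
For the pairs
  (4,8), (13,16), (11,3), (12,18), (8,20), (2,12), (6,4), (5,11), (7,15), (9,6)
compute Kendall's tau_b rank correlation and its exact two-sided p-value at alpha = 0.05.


Step 1: Enumerate the 45 unordered pairs (i,j) with i<j and classify each by sign(x_j-x_i) * sign(y_j-y_i).
  (1,2):dx=+9,dy=+8->C; (1,3):dx=+7,dy=-5->D; (1,4):dx=+8,dy=+10->C; (1,5):dx=+4,dy=+12->C
  (1,6):dx=-2,dy=+4->D; (1,7):dx=+2,dy=-4->D; (1,8):dx=+1,dy=+3->C; (1,9):dx=+3,dy=+7->C
  (1,10):dx=+5,dy=-2->D; (2,3):dx=-2,dy=-13->C; (2,4):dx=-1,dy=+2->D; (2,5):dx=-5,dy=+4->D
  (2,6):dx=-11,dy=-4->C; (2,7):dx=-7,dy=-12->C; (2,8):dx=-8,dy=-5->C; (2,9):dx=-6,dy=-1->C
  (2,10):dx=-4,dy=-10->C; (3,4):dx=+1,dy=+15->C; (3,5):dx=-3,dy=+17->D; (3,6):dx=-9,dy=+9->D
  (3,7):dx=-5,dy=+1->D; (3,8):dx=-6,dy=+8->D; (3,9):dx=-4,dy=+12->D; (3,10):dx=-2,dy=+3->D
  (4,5):dx=-4,dy=+2->D; (4,6):dx=-10,dy=-6->C; (4,7):dx=-6,dy=-14->C; (4,8):dx=-7,dy=-7->C
  (4,9):dx=-5,dy=-3->C; (4,10):dx=-3,dy=-12->C; (5,6):dx=-6,dy=-8->C; (5,7):dx=-2,dy=-16->C
  (5,8):dx=-3,dy=-9->C; (5,9):dx=-1,dy=-5->C; (5,10):dx=+1,dy=-14->D; (6,7):dx=+4,dy=-8->D
  (6,8):dx=+3,dy=-1->D; (6,9):dx=+5,dy=+3->C; (6,10):dx=+7,dy=-6->D; (7,8):dx=-1,dy=+7->D
  (7,9):dx=+1,dy=+11->C; (7,10):dx=+3,dy=+2->C; (8,9):dx=+2,dy=+4->C; (8,10):dx=+4,dy=-5->D
  (9,10):dx=+2,dy=-9->D
Step 2: C = 25, D = 20, total pairs = 45.
Step 3: tau = (C - D)/(n(n-1)/2) = (25 - 20)/45 = 0.111111.
Step 4: Exact two-sided p-value (enumerate n! = 3628800 permutations of y under H0): p = 0.727490.
Step 5: alpha = 0.05. fail to reject H0.

tau_b = 0.1111 (C=25, D=20), p = 0.727490, fail to reject H0.


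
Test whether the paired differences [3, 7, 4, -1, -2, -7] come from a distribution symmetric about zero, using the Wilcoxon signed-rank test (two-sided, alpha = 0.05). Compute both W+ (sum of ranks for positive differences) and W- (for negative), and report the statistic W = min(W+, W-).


Step 1: Drop any zero differences (none here) and take |d_i|.
|d| = [3, 7, 4, 1, 2, 7]
Step 2: Midrank |d_i| (ties get averaged ranks).
ranks: |3|->3, |7|->5.5, |4|->4, |1|->1, |2|->2, |7|->5.5
Step 3: Attach original signs; sum ranks with positive sign and with negative sign.
W+ = 3 + 5.5 + 4 = 12.5
W- = 1 + 2 + 5.5 = 8.5
(Check: W+ + W- = 21 should equal n(n+1)/2 = 21.)
Step 4: Test statistic W = min(W+, W-) = 8.5.
Step 5: Ties in |d|, so use the tie-corrected normal approximation.
        E[W] = n(n+1)/4 = 6*7/4 = 10.5.
        Tie groups: |d|=7 (t=2); sum(t^3 - t) = 6.
        Var[W] = n(n+1)(2n+1)/24 - sum(t^3-t)/48 = 546/24 - 6/48 = 22.625.
        z = (W - E[W]) / sqrt(Var[W]) = (8.5 - 10.5) / 4.7566 = -0.4205.
        Two-sided p = 2*Phi(z) = 0.674142.
Step 6: alpha = 0.05. fail to reject H0.

W+ = 12.5, W- = 8.5, W = min = 8.5, p = 0.674142, fail to reject H0.


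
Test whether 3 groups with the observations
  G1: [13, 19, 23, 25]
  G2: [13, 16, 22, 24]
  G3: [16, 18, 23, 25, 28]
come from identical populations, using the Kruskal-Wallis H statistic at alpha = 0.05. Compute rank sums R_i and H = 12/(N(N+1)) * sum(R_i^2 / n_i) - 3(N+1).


Step 1: Combine all N = 13 observations and assign midranks.
sorted (value, group, rank): (13,G1,1.5), (13,G2,1.5), (16,G2,3.5), (16,G3,3.5), (18,G3,5), (19,G1,6), (22,G2,7), (23,G1,8.5), (23,G3,8.5), (24,G2,10), (25,G1,11.5), (25,G3,11.5), (28,G3,13)
Step 2: Sum ranks within each group.
R_1 = 27.5 (n_1 = 4)
R_2 = 22 (n_2 = 4)
R_3 = 41.5 (n_3 = 5)
Step 3: H = 12/(N(N+1)) * sum(R_i^2/n_i) - 3(N+1)
     = 12/(13*14) * (27.5^2/4 + 22^2/4 + 41.5^2/5) - 3*14
     = 0.065934 * 654.513 - 42
     = 1.154670.
Step 4: Ties present; correction factor C = 1 - 24/(13^3 - 13) = 0.989011. Corrected H = 1.154670 / 0.989011 = 1.167500.
Step 5: Under H0, H ~ chi^2(2); p-value = 0.557803.
Step 6: alpha = 0.05. fail to reject H0.

H = 1.1675, df = 2, p = 0.557803, fail to reject H0.
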